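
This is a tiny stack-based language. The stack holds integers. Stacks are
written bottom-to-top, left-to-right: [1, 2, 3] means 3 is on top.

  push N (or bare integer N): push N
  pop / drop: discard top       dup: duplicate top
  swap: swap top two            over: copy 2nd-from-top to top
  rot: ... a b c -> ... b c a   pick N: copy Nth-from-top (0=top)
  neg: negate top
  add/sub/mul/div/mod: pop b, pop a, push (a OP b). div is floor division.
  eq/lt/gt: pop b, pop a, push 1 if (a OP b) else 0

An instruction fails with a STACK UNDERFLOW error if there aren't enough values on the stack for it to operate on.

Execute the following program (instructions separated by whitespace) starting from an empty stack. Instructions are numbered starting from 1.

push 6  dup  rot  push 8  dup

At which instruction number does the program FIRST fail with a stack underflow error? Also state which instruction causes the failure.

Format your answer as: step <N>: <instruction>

Answer: step 3: rot

Derivation:
Step 1 ('push 6'): stack = [6], depth = 1
Step 2 ('dup'): stack = [6, 6], depth = 2
Step 3 ('rot'): needs 3 value(s) but depth is 2 — STACK UNDERFLOW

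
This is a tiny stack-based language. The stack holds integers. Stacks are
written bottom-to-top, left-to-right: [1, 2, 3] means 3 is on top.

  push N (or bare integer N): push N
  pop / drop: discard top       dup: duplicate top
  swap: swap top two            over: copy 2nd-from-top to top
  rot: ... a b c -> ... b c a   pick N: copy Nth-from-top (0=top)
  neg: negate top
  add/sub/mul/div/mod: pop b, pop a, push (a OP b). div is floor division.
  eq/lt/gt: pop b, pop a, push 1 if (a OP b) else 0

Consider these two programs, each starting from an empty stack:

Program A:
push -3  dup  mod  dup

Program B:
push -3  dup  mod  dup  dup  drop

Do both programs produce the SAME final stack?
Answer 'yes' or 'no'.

Program A trace:
  After 'push -3': [-3]
  After 'dup': [-3, -3]
  After 'mod': [0]
  After 'dup': [0, 0]
Program A final stack: [0, 0]

Program B trace:
  After 'push -3': [-3]
  After 'dup': [-3, -3]
  After 'mod': [0]
  After 'dup': [0, 0]
  After 'dup': [0, 0, 0]
  After 'drop': [0, 0]
Program B final stack: [0, 0]
Same: yes

Answer: yes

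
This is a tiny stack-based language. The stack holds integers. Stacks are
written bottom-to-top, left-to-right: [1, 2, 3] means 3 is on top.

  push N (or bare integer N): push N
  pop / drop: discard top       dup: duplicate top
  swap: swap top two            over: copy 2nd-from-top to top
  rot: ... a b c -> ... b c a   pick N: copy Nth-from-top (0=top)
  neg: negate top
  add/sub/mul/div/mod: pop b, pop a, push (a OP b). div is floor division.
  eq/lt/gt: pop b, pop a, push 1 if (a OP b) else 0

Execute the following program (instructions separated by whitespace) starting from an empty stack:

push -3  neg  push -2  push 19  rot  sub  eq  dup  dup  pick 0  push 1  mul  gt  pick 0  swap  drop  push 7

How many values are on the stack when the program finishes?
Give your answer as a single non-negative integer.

After 'push -3': stack = [-3] (depth 1)
After 'neg': stack = [3] (depth 1)
After 'push -2': stack = [3, -2] (depth 2)
After 'push 19': stack = [3, -2, 19] (depth 3)
After 'rot': stack = [-2, 19, 3] (depth 3)
After 'sub': stack = [-2, 16] (depth 2)
After 'eq': stack = [0] (depth 1)
After 'dup': stack = [0, 0] (depth 2)
After 'dup': stack = [0, 0, 0] (depth 3)
After 'pick 0': stack = [0, 0, 0, 0] (depth 4)
After 'push 1': stack = [0, 0, 0, 0, 1] (depth 5)
After 'mul': stack = [0, 0, 0, 0] (depth 4)
After 'gt': stack = [0, 0, 0] (depth 3)
After 'pick 0': stack = [0, 0, 0, 0] (depth 4)
After 'swap': stack = [0, 0, 0, 0] (depth 4)
After 'drop': stack = [0, 0, 0] (depth 3)
After 'push 7': stack = [0, 0, 0, 7] (depth 4)

Answer: 4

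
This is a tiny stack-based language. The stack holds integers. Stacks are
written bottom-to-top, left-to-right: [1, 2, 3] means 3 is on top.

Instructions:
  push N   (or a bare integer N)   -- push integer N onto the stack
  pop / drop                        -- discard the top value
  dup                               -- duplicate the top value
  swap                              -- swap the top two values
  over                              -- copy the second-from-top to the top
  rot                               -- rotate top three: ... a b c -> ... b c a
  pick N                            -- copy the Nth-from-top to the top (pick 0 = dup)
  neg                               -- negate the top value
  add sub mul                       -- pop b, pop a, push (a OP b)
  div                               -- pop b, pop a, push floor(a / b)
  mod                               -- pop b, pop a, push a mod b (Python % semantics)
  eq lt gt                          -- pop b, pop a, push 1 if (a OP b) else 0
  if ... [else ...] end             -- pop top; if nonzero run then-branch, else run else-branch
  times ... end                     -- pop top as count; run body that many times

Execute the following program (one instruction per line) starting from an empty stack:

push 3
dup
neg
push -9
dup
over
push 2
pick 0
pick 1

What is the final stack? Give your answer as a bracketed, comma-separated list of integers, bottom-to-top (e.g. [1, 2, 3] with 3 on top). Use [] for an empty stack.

Answer: [3, -3, -9, -9, -9, 2, 2, 2]

Derivation:
After 'push 3': [3]
After 'dup': [3, 3]
After 'neg': [3, -3]
After 'push -9': [3, -3, -9]
After 'dup': [3, -3, -9, -9]
After 'over': [3, -3, -9, -9, -9]
After 'push 2': [3, -3, -9, -9, -9, 2]
After 'pick 0': [3, -3, -9, -9, -9, 2, 2]
After 'pick 1': [3, -3, -9, -9, -9, 2, 2, 2]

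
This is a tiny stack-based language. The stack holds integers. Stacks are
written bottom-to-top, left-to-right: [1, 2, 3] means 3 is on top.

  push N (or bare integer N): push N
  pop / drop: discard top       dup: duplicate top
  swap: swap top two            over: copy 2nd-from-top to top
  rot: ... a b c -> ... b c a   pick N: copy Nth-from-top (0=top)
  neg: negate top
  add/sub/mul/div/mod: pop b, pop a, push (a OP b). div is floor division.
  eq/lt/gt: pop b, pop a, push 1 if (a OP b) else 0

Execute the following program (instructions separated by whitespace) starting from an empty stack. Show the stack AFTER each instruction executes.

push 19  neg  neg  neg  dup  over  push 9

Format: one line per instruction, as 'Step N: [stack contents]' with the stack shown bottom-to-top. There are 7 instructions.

Step 1: [19]
Step 2: [-19]
Step 3: [19]
Step 4: [-19]
Step 5: [-19, -19]
Step 6: [-19, -19, -19]
Step 7: [-19, -19, -19, 9]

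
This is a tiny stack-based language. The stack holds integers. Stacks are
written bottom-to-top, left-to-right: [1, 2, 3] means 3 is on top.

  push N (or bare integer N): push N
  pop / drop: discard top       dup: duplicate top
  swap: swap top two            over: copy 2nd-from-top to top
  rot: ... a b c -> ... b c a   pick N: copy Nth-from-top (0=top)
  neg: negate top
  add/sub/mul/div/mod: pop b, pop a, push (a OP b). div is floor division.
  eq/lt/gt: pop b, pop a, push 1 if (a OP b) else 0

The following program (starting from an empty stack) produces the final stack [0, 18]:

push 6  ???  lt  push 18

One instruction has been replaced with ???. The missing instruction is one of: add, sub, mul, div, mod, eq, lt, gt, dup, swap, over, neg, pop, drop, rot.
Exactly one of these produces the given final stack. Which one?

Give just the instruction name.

Answer: dup

Derivation:
Stack before ???: [6]
Stack after ???:  [6, 6]
The instruction that transforms [6] -> [6, 6] is: dup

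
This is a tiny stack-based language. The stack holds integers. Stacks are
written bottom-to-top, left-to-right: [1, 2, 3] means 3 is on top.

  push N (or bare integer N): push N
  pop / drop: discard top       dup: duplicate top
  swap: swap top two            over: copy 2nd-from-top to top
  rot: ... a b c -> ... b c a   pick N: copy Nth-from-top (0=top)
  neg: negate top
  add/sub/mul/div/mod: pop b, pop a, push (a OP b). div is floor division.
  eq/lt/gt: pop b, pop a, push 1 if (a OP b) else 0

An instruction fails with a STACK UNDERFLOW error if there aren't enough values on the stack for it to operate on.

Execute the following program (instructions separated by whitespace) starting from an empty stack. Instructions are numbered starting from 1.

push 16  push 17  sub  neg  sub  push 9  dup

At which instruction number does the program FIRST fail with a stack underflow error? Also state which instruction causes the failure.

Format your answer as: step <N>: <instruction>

Step 1 ('push 16'): stack = [16], depth = 1
Step 2 ('push 17'): stack = [16, 17], depth = 2
Step 3 ('sub'): stack = [-1], depth = 1
Step 4 ('neg'): stack = [1], depth = 1
Step 5 ('sub'): needs 2 value(s) but depth is 1 — STACK UNDERFLOW

Answer: step 5: sub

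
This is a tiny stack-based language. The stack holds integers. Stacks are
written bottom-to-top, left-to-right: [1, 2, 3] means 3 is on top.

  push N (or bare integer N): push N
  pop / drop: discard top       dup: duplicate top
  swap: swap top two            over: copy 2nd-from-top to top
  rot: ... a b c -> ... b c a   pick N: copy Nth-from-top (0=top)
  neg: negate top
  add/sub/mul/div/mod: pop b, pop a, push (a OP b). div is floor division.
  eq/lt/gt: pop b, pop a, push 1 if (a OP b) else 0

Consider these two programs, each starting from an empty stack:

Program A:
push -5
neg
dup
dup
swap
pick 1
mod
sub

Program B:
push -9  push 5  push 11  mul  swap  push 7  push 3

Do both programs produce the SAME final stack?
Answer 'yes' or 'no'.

Program A trace:
  After 'push -5': [-5]
  After 'neg': [5]
  After 'dup': [5, 5]
  After 'dup': [5, 5, 5]
  After 'swap': [5, 5, 5]
  After 'pick 1': [5, 5, 5, 5]
  After 'mod': [5, 5, 0]
  After 'sub': [5, 5]
Program A final stack: [5, 5]

Program B trace:
  After 'push -9': [-9]
  After 'push 5': [-9, 5]
  After 'push 11': [-9, 5, 11]
  After 'mul': [-9, 55]
  After 'swap': [55, -9]
  After 'push 7': [55, -9, 7]
  After 'push 3': [55, -9, 7, 3]
Program B final stack: [55, -9, 7, 3]
Same: no

Answer: no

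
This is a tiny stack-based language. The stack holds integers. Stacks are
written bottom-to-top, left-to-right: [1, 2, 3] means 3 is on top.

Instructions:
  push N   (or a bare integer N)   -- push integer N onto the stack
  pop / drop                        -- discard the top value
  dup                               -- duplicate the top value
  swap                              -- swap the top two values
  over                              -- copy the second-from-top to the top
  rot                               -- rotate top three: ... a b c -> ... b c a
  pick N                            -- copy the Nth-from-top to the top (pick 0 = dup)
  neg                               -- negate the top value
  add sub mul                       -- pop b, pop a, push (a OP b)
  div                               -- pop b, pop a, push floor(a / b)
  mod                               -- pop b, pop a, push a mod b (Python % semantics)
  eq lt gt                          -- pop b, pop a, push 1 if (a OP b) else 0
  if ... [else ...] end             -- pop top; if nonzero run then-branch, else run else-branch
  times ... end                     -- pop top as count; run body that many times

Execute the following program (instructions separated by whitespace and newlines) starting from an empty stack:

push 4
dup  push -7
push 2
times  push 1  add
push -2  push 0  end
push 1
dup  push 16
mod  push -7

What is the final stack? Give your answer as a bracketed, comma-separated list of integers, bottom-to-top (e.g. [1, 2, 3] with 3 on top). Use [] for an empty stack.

Answer: [4, 4, -6, -2, 1, -2, 0, 1, 1, -7]

Derivation:
After 'push 4': [4]
After 'dup': [4, 4]
After 'push -7': [4, 4, -7]
After 'push 2': [4, 4, -7, 2]
After 'times': [4, 4, -7]
After 'push 1': [4, 4, -7, 1]
After 'add': [4, 4, -6]
After 'push -2': [4, 4, -6, -2]
After 'push 0': [4, 4, -6, -2, 0]
After 'push 1': [4, 4, -6, -2, 0, 1]
After 'add': [4, 4, -6, -2, 1]
After 'push -2': [4, 4, -6, -2, 1, -2]
After 'push 0': [4, 4, -6, -2, 1, -2, 0]
After 'push 1': [4, 4, -6, -2, 1, -2, 0, 1]
After 'dup': [4, 4, -6, -2, 1, -2, 0, 1, 1]
After 'push 16': [4, 4, -6, -2, 1, -2, 0, 1, 1, 16]
After 'mod': [4, 4, -6, -2, 1, -2, 0, 1, 1]
After 'push -7': [4, 4, -6, -2, 1, -2, 0, 1, 1, -7]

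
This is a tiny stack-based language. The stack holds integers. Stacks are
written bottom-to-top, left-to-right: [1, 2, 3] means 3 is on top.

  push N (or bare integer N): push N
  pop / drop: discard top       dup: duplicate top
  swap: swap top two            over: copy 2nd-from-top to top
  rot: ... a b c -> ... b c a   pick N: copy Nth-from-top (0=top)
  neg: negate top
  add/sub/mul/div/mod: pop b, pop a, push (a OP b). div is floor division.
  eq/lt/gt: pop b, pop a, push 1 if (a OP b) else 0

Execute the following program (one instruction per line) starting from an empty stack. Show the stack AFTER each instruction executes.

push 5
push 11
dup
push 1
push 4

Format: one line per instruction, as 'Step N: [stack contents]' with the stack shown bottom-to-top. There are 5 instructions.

Step 1: [5]
Step 2: [5, 11]
Step 3: [5, 11, 11]
Step 4: [5, 11, 11, 1]
Step 5: [5, 11, 11, 1, 4]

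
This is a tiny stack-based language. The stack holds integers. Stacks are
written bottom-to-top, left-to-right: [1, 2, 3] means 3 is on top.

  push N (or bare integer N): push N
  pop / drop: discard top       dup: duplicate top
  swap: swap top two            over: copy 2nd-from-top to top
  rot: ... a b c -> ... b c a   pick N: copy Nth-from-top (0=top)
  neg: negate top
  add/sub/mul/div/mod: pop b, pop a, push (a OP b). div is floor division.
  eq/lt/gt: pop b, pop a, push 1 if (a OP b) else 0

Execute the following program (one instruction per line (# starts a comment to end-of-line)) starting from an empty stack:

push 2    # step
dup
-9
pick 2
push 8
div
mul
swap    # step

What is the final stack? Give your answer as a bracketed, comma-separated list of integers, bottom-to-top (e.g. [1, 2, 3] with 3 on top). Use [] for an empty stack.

After 'push 2': [2]
After 'dup': [2, 2]
After 'push -9': [2, 2, -9]
After 'pick 2': [2, 2, -9, 2]
After 'push 8': [2, 2, -9, 2, 8]
After 'div': [2, 2, -9, 0]
After 'mul': [2, 2, 0]
After 'swap': [2, 0, 2]

Answer: [2, 0, 2]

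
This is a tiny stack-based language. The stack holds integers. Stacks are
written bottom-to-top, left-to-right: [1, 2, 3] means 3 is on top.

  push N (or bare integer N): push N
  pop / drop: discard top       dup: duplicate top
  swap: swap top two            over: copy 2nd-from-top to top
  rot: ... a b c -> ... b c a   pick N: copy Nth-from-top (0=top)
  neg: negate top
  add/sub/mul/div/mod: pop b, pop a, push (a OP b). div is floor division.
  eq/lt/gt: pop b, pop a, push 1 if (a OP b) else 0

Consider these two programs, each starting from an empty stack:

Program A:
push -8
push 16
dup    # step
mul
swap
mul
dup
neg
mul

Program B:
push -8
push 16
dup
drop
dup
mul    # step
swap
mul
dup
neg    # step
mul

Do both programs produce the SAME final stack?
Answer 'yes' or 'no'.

Program A trace:
  After 'push -8': [-8]
  After 'push 16': [-8, 16]
  After 'dup': [-8, 16, 16]
  After 'mul': [-8, 256]
  After 'swap': [256, -8]
  After 'mul': [-2048]
  After 'dup': [-2048, -2048]
  After 'neg': [-2048, 2048]
  After 'mul': [-4194304]
Program A final stack: [-4194304]

Program B trace:
  After 'push -8': [-8]
  After 'push 16': [-8, 16]
  After 'dup': [-8, 16, 16]
  After 'drop': [-8, 16]
  After 'dup': [-8, 16, 16]
  After 'mul': [-8, 256]
  After 'swap': [256, -8]
  After 'mul': [-2048]
  After 'dup': [-2048, -2048]
  After 'neg': [-2048, 2048]
  After 'mul': [-4194304]
Program B final stack: [-4194304]
Same: yes

Answer: yes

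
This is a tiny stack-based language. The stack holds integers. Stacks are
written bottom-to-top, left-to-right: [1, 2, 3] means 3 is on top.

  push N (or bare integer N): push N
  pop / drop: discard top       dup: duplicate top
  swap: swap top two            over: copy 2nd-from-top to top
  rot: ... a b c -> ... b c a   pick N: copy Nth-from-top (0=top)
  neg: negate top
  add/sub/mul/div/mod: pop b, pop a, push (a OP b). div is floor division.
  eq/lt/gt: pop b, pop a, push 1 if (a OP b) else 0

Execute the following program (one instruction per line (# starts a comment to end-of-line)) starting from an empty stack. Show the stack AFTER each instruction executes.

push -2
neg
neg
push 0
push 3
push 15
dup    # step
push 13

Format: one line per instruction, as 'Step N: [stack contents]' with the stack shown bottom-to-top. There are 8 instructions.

Step 1: [-2]
Step 2: [2]
Step 3: [-2]
Step 4: [-2, 0]
Step 5: [-2, 0, 3]
Step 6: [-2, 0, 3, 15]
Step 7: [-2, 0, 3, 15, 15]
Step 8: [-2, 0, 3, 15, 15, 13]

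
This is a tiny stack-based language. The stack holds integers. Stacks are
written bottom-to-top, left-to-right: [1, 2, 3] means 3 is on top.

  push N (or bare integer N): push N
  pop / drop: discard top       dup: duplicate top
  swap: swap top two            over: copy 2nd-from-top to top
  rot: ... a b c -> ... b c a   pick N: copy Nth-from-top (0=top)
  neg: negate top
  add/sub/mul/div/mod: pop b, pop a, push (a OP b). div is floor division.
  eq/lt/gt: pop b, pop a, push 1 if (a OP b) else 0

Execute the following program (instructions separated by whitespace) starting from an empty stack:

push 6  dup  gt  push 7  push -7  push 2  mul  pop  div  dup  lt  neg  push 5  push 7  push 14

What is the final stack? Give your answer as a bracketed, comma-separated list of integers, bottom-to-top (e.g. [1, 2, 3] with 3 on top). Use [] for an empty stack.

After 'push 6': [6]
After 'dup': [6, 6]
After 'gt': [0]
After 'push 7': [0, 7]
After 'push -7': [0, 7, -7]
After 'push 2': [0, 7, -7, 2]
After 'mul': [0, 7, -14]
After 'pop': [0, 7]
After 'div': [0]
After 'dup': [0, 0]
After 'lt': [0]
After 'neg': [0]
After 'push 5': [0, 5]
After 'push 7': [0, 5, 7]
After 'push 14': [0, 5, 7, 14]

Answer: [0, 5, 7, 14]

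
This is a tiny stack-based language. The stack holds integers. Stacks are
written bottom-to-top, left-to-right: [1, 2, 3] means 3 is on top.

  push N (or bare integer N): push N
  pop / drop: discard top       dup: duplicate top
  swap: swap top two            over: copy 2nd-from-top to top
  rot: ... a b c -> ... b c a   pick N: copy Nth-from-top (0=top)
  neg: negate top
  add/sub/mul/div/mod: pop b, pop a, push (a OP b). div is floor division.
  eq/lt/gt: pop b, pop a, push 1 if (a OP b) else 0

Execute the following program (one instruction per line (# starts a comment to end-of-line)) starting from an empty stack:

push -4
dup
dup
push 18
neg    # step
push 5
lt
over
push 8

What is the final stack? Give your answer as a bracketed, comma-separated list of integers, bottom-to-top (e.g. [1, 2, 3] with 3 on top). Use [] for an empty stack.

Answer: [-4, -4, -4, 1, -4, 8]

Derivation:
After 'push -4': [-4]
After 'dup': [-4, -4]
After 'dup': [-4, -4, -4]
After 'push 18': [-4, -4, -4, 18]
After 'neg': [-4, -4, -4, -18]
After 'push 5': [-4, -4, -4, -18, 5]
After 'lt': [-4, -4, -4, 1]
After 'over': [-4, -4, -4, 1, -4]
After 'push 8': [-4, -4, -4, 1, -4, 8]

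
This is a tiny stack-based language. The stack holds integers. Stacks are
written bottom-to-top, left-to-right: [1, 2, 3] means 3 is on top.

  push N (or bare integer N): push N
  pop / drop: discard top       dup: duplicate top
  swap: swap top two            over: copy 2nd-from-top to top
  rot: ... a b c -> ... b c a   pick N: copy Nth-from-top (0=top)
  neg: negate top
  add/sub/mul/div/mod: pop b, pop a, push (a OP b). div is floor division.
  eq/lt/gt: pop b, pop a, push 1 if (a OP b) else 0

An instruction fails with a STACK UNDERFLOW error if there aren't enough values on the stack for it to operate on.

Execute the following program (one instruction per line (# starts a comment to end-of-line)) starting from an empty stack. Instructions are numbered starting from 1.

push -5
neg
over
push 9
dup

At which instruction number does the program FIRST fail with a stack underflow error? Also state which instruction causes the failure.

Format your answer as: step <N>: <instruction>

Step 1 ('push -5'): stack = [-5], depth = 1
Step 2 ('neg'): stack = [5], depth = 1
Step 3 ('over'): needs 2 value(s) but depth is 1 — STACK UNDERFLOW

Answer: step 3: over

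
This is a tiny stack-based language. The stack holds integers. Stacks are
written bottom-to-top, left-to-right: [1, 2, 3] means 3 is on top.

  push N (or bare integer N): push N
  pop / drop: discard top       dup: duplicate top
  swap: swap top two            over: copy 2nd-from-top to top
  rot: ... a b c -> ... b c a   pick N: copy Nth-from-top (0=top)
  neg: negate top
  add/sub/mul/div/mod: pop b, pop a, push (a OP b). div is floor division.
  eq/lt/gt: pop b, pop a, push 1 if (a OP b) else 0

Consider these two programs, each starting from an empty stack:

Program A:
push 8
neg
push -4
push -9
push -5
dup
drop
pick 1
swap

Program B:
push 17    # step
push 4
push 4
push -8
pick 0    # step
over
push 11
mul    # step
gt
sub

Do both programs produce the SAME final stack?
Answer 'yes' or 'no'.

Answer: no

Derivation:
Program A trace:
  After 'push 8': [8]
  After 'neg': [-8]
  After 'push -4': [-8, -4]
  After 'push -9': [-8, -4, -9]
  After 'push -5': [-8, -4, -9, -5]
  After 'dup': [-8, -4, -9, -5, -5]
  After 'drop': [-8, -4, -9, -5]
  After 'pick 1': [-8, -4, -9, -5, -9]
  After 'swap': [-8, -4, -9, -9, -5]
Program A final stack: [-8, -4, -9, -9, -5]

Program B trace:
  After 'push 17': [17]
  After 'push 4': [17, 4]
  After 'push 4': [17, 4, 4]
  After 'push -8': [17, 4, 4, -8]
  After 'pick 0': [17, 4, 4, -8, -8]
  After 'over': [17, 4, 4, -8, -8, -8]
  After 'push 11': [17, 4, 4, -8, -8, -8, 11]
  After 'mul': [17, 4, 4, -8, -8, -88]
  After 'gt': [17, 4, 4, -8, 1]
  After 'sub': [17, 4, 4, -9]
Program B final stack: [17, 4, 4, -9]
Same: no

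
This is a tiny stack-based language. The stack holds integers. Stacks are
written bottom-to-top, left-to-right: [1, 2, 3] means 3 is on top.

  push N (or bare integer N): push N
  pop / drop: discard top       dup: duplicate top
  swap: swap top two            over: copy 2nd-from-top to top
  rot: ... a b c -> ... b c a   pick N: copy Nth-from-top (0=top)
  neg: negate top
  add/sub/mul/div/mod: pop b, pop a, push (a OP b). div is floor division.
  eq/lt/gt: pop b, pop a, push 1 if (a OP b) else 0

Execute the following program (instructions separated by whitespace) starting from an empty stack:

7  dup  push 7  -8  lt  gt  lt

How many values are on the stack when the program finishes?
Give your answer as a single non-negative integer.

Answer: 1

Derivation:
After 'push 7': stack = [7] (depth 1)
After 'dup': stack = [7, 7] (depth 2)
After 'push 7': stack = [7, 7, 7] (depth 3)
After 'push -8': stack = [7, 7, 7, -8] (depth 4)
After 'lt': stack = [7, 7, 0] (depth 3)
After 'gt': stack = [7, 1] (depth 2)
After 'lt': stack = [0] (depth 1)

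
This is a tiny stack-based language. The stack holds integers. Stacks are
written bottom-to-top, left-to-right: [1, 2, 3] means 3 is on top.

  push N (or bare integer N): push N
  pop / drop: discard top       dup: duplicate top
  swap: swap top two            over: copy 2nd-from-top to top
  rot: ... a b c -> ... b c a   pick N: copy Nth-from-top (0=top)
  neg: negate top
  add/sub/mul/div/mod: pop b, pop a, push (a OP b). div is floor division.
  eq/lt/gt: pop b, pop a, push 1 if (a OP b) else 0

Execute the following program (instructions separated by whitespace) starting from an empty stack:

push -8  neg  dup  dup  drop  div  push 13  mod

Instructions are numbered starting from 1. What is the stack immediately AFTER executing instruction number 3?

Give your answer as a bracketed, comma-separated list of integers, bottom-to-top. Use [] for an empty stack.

Step 1 ('push -8'): [-8]
Step 2 ('neg'): [8]
Step 3 ('dup'): [8, 8]

Answer: [8, 8]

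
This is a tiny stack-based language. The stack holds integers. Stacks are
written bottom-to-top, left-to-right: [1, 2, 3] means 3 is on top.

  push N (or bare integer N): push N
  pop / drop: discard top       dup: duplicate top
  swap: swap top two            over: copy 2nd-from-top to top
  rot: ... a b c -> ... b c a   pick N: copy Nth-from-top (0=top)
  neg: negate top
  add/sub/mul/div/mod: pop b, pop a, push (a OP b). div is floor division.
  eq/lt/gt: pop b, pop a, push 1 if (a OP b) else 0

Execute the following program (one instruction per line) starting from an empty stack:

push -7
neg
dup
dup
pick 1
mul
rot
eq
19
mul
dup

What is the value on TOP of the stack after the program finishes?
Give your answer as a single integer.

After 'push -7': [-7]
After 'neg': [7]
After 'dup': [7, 7]
After 'dup': [7, 7, 7]
After 'pick 1': [7, 7, 7, 7]
After 'mul': [7, 7, 49]
After 'rot': [7, 49, 7]
After 'eq': [7, 0]
After 'push 19': [7, 0, 19]
After 'mul': [7, 0]
After 'dup': [7, 0, 0]

Answer: 0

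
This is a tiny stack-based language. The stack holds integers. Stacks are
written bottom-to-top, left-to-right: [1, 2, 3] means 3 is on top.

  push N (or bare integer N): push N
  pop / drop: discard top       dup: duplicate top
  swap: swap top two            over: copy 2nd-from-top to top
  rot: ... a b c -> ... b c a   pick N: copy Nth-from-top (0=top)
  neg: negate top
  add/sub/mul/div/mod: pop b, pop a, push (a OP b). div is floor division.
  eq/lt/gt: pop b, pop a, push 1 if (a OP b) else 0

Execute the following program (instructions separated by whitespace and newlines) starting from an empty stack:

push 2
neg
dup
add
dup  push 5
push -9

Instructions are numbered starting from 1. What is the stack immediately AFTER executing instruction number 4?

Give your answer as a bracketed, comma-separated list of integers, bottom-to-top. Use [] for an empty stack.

Step 1 ('push 2'): [2]
Step 2 ('neg'): [-2]
Step 3 ('dup'): [-2, -2]
Step 4 ('add'): [-4]

Answer: [-4]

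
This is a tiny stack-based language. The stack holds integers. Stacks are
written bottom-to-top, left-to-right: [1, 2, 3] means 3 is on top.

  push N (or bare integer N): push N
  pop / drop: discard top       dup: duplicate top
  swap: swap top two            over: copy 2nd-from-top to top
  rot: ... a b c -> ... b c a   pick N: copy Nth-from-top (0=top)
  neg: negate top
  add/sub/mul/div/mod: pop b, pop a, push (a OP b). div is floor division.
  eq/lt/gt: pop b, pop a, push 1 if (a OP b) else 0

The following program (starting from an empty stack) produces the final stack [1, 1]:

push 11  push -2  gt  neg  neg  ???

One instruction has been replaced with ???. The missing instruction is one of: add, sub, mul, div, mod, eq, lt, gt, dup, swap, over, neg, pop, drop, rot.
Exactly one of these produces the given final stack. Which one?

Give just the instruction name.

Stack before ???: [1]
Stack after ???:  [1, 1]
The instruction that transforms [1] -> [1, 1] is: dup

Answer: dup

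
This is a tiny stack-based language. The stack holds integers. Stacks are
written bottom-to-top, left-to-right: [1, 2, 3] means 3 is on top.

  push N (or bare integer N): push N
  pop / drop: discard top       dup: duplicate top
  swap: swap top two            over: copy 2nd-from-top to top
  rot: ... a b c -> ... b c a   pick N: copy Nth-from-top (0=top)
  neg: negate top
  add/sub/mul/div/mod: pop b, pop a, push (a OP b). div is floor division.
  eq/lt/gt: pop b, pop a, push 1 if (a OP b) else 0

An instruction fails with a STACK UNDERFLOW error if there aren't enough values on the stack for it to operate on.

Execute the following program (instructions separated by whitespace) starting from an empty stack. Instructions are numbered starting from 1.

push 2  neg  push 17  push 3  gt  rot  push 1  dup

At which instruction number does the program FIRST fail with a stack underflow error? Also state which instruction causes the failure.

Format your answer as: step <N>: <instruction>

Step 1 ('push 2'): stack = [2], depth = 1
Step 2 ('neg'): stack = [-2], depth = 1
Step 3 ('push 17'): stack = [-2, 17], depth = 2
Step 4 ('push 3'): stack = [-2, 17, 3], depth = 3
Step 5 ('gt'): stack = [-2, 1], depth = 2
Step 6 ('rot'): needs 3 value(s) but depth is 2 — STACK UNDERFLOW

Answer: step 6: rot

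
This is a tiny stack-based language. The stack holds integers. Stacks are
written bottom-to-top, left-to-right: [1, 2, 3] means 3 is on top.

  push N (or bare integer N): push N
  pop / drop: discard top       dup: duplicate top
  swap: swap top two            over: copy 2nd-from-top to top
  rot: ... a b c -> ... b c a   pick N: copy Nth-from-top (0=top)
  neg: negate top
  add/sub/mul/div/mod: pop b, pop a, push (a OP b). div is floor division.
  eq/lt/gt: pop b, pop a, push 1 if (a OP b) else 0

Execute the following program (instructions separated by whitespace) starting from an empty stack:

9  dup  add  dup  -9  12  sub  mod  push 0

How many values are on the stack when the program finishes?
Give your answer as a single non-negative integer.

Answer: 3

Derivation:
After 'push 9': stack = [9] (depth 1)
After 'dup': stack = [9, 9] (depth 2)
After 'add': stack = [18] (depth 1)
After 'dup': stack = [18, 18] (depth 2)
After 'push -9': stack = [18, 18, -9] (depth 3)
After 'push 12': stack = [18, 18, -9, 12] (depth 4)
After 'sub': stack = [18, 18, -21] (depth 3)
After 'mod': stack = [18, -3] (depth 2)
After 'push 0': stack = [18, -3, 0] (depth 3)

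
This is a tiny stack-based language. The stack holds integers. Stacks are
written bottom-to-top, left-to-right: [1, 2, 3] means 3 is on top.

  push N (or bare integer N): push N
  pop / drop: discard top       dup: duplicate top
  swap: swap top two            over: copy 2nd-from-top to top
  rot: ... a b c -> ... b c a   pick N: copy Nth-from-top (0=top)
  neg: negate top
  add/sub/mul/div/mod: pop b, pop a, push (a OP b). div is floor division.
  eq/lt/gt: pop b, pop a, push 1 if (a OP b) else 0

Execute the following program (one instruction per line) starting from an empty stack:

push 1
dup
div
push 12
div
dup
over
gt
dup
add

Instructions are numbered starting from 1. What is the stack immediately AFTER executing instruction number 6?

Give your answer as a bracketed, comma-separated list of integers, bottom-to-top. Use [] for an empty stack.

Step 1 ('push 1'): [1]
Step 2 ('dup'): [1, 1]
Step 3 ('div'): [1]
Step 4 ('push 12'): [1, 12]
Step 5 ('div'): [0]
Step 6 ('dup'): [0, 0]

Answer: [0, 0]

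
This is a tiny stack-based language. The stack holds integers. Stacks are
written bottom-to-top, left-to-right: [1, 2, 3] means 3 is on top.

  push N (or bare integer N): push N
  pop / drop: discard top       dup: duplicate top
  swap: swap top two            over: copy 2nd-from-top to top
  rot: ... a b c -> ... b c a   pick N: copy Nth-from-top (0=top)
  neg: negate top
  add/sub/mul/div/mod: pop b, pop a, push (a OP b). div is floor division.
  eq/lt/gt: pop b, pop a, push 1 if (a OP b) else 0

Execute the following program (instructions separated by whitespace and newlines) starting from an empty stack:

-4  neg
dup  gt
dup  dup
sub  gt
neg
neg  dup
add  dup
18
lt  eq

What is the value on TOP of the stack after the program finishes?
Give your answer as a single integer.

After 'push -4': [-4]
After 'neg': [4]
After 'dup': [4, 4]
After 'gt': [0]
After 'dup': [0, 0]
After 'dup': [0, 0, 0]
After 'sub': [0, 0]
After 'gt': [0]
After 'neg': [0]
After 'neg': [0]
After 'dup': [0, 0]
After 'add': [0]
After 'dup': [0, 0]
After 'push 18': [0, 0, 18]
After 'lt': [0, 1]
After 'eq': [0]

Answer: 0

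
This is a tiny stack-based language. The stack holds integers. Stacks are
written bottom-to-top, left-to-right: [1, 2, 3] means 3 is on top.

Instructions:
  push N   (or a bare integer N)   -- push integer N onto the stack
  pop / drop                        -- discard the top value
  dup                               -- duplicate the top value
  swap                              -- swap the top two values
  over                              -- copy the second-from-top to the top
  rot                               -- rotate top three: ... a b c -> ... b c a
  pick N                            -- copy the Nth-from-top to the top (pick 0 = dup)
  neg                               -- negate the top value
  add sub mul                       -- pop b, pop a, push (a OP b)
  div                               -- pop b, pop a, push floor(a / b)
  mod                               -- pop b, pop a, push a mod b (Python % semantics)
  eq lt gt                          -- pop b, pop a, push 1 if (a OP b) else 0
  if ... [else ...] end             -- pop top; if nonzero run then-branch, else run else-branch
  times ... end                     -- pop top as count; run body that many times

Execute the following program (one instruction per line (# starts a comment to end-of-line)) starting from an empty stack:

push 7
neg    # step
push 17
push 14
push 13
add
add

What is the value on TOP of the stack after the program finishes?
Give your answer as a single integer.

After 'push 7': [7]
After 'neg': [-7]
After 'push 17': [-7, 17]
After 'push 14': [-7, 17, 14]
After 'push 13': [-7, 17, 14, 13]
After 'add': [-7, 17, 27]
After 'add': [-7, 44]

Answer: 44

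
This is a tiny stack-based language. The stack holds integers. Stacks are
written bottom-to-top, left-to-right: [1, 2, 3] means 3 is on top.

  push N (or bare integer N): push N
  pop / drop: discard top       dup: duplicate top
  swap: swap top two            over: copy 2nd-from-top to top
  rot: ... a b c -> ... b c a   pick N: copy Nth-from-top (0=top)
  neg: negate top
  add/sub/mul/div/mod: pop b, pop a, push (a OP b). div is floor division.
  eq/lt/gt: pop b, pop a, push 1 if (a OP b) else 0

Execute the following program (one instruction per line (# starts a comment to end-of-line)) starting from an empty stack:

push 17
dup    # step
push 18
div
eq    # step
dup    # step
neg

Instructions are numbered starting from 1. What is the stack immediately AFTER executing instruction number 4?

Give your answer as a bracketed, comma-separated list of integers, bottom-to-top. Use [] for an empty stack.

Step 1 ('push 17'): [17]
Step 2 ('dup'): [17, 17]
Step 3 ('push 18'): [17, 17, 18]
Step 4 ('div'): [17, 0]

Answer: [17, 0]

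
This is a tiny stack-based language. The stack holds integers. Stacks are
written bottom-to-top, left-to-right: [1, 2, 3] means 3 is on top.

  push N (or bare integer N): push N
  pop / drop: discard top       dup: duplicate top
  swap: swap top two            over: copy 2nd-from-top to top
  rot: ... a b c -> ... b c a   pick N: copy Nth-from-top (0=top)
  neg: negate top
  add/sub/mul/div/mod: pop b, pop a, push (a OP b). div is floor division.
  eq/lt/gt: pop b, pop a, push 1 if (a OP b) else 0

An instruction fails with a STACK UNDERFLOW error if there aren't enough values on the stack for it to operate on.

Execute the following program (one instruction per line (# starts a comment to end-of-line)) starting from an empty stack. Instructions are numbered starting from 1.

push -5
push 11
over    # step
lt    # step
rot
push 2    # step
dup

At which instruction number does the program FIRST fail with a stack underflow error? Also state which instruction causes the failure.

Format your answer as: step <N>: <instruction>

Step 1 ('push -5'): stack = [-5], depth = 1
Step 2 ('push 11'): stack = [-5, 11], depth = 2
Step 3 ('over'): stack = [-5, 11, -5], depth = 3
Step 4 ('lt'): stack = [-5, 0], depth = 2
Step 5 ('rot'): needs 3 value(s) but depth is 2 — STACK UNDERFLOW

Answer: step 5: rot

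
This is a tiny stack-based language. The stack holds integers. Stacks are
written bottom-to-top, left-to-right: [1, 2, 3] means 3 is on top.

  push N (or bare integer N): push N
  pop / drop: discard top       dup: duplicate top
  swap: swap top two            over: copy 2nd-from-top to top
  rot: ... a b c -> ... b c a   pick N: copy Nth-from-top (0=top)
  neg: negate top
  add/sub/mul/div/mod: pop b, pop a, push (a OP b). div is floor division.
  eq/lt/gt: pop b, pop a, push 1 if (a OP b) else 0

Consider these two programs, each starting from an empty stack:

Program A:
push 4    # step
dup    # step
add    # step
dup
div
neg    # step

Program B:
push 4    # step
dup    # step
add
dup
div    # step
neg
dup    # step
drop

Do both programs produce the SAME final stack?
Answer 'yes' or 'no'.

Program A trace:
  After 'push 4': [4]
  After 'dup': [4, 4]
  After 'add': [8]
  After 'dup': [8, 8]
  After 'div': [1]
  After 'neg': [-1]
Program A final stack: [-1]

Program B trace:
  After 'push 4': [4]
  After 'dup': [4, 4]
  After 'add': [8]
  After 'dup': [8, 8]
  After 'div': [1]
  After 'neg': [-1]
  After 'dup': [-1, -1]
  After 'drop': [-1]
Program B final stack: [-1]
Same: yes

Answer: yes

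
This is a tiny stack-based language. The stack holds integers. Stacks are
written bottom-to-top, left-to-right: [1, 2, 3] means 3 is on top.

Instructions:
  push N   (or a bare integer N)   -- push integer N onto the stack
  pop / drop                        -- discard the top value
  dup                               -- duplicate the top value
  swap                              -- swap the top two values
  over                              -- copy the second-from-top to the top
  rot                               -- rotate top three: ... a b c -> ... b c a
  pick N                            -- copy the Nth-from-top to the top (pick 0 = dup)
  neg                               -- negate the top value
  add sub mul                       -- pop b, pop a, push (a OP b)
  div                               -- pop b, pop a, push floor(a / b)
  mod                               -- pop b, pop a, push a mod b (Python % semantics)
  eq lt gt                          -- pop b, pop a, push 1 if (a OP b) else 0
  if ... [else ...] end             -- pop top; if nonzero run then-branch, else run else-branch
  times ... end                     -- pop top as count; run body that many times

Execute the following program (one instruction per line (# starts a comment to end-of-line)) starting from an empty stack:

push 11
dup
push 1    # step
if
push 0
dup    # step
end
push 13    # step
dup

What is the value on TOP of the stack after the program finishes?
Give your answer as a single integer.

After 'push 11': [11]
After 'dup': [11, 11]
After 'push 1': [11, 11, 1]
After 'if': [11, 11]
After 'push 0': [11, 11, 0]
After 'dup': [11, 11, 0, 0]
After 'push 13': [11, 11, 0, 0, 13]
After 'dup': [11, 11, 0, 0, 13, 13]

Answer: 13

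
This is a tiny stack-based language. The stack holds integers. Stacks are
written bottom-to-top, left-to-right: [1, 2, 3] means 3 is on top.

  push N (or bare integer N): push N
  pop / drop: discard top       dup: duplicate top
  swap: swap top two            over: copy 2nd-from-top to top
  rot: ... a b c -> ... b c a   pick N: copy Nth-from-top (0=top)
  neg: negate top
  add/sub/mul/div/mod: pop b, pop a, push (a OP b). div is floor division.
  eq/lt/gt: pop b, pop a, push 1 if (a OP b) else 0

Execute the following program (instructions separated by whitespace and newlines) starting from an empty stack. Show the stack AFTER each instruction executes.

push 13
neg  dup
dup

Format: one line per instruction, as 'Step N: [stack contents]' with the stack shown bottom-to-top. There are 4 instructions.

Step 1: [13]
Step 2: [-13]
Step 3: [-13, -13]
Step 4: [-13, -13, -13]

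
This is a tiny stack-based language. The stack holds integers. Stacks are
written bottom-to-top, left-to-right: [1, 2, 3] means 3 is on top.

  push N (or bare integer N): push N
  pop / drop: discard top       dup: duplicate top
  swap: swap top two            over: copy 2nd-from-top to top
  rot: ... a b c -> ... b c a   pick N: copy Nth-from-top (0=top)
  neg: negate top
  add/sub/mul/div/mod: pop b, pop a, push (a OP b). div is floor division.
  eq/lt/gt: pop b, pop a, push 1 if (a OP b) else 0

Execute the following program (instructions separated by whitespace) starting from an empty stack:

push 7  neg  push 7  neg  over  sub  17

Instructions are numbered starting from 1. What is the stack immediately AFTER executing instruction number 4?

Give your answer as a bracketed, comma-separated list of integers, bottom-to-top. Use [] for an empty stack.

Step 1 ('push 7'): [7]
Step 2 ('neg'): [-7]
Step 3 ('push 7'): [-7, 7]
Step 4 ('neg'): [-7, -7]

Answer: [-7, -7]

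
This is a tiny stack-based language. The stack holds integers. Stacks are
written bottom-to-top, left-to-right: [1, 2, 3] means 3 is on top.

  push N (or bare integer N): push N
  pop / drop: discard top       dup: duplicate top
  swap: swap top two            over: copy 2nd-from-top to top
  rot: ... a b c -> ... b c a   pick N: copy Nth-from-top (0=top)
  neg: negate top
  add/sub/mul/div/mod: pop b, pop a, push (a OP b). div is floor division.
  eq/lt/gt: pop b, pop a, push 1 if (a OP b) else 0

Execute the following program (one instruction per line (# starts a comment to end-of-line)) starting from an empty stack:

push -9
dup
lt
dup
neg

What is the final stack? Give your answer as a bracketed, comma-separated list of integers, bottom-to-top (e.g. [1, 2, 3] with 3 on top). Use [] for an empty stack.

Answer: [0, 0]

Derivation:
After 'push -9': [-9]
After 'dup': [-9, -9]
After 'lt': [0]
After 'dup': [0, 0]
After 'neg': [0, 0]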